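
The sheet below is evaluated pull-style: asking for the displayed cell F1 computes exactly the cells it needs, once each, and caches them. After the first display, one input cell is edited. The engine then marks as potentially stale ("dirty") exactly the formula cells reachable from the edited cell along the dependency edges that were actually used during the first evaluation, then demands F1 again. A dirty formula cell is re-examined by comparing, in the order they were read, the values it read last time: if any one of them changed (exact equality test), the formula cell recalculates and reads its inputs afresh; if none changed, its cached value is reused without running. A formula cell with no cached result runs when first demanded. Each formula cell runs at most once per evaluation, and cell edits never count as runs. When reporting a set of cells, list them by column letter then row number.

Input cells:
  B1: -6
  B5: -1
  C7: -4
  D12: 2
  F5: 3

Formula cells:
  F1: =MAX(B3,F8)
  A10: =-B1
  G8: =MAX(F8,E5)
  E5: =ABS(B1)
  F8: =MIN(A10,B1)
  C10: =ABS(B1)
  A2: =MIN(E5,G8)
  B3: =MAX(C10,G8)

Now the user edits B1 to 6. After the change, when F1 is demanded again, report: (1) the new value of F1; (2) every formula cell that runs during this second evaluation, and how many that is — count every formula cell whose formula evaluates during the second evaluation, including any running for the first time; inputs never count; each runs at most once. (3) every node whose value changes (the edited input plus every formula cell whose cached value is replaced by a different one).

First demand of the output computes:
  A10 = -(-6) = 6
  C10 = ABS(-6) = 6
  E5 = ABS(-6) = 6
  F8 = MIN(6, -6) = -6
  G8 = MAX(-6, 6) = 6
  B3 = MAX(6, 6) = 6
  F1 = MAX(6, -6) = 6

After the edit, cleaning proceeds:
  A10: a read changed (B1 -6->6) — executes, giving -6.
  C10: a read changed (B1 -6->6) — executes, giving 6 — identical to its old value.
  E5: a read changed (B1 -6->6) — executes, giving 6 — identical to its old value.
  F8: a read changed (A10 6->-6; B1 -6->6) — executes, giving -6 — identical to its old value.
  G8: dirty, but its reads are unchanged (F8 unchanged, E5 unchanged); cached 6 stands.
  B3: dirty, but its reads are unchanged (C10 unchanged, G8 unchanged); cached 6 stands.
  F1: dirty, but its reads are unchanged (B3 unchanged, F8 unchanged); cached 6 stands.

Note where the cutoff bites: G8 is checked, finds nothing changed, and keeps its cache.

Demanding F1 again yields 6.
4 formula cells run: A10, C10, E5, F8.
The nodes whose values change: A10, B1.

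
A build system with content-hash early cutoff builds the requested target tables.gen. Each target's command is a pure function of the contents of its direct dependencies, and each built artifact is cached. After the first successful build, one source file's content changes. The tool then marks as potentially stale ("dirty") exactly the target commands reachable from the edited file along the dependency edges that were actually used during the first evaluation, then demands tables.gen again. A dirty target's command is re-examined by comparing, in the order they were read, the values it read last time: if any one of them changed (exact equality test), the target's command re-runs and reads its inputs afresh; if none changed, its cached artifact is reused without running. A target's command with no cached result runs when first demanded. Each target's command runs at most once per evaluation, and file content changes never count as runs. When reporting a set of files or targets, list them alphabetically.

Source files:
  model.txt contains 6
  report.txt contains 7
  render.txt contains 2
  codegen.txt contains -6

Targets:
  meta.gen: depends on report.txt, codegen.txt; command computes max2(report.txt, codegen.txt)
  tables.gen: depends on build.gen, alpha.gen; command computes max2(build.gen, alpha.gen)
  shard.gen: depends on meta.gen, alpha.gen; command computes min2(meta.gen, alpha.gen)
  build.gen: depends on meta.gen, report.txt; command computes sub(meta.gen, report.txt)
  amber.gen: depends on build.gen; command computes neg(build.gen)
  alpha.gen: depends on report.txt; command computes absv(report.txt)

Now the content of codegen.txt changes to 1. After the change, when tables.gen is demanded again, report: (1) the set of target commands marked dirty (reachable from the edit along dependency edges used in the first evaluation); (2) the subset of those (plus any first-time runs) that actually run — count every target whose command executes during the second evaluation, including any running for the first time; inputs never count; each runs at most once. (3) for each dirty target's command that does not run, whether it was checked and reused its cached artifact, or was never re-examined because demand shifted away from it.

Marked dirty: build.gen, meta.gen, tables.gen.
Target commands that run: meta.gen — 1 in total.
Checked but reused from cache: build.gen, tables.gen.
Key observation: the change is absorbed at meta.gen — it re-runs but produces the same value, and the output's value is unchanged.

First evaluation (everything demanded from the output):
  alpha.gen = absv(7) = 7
  meta.gen = max2(7, -6) = 7
  build.gen = sub(7, 7) = 0
  tables.gen = max2(0, 7) = 7

Propagation after the edit:
  meta.gen: runs — codegen.txt -6->1; result 7 (same value as before).
  build.gen: checked — values it read are unchanged (meta.gen unchanged, report.txt unchanged); reused cached 0 without running.
  tables.gen: checked — values it read are unchanged (build.gen unchanged, alpha.gen unchanged); reused cached 7 without running.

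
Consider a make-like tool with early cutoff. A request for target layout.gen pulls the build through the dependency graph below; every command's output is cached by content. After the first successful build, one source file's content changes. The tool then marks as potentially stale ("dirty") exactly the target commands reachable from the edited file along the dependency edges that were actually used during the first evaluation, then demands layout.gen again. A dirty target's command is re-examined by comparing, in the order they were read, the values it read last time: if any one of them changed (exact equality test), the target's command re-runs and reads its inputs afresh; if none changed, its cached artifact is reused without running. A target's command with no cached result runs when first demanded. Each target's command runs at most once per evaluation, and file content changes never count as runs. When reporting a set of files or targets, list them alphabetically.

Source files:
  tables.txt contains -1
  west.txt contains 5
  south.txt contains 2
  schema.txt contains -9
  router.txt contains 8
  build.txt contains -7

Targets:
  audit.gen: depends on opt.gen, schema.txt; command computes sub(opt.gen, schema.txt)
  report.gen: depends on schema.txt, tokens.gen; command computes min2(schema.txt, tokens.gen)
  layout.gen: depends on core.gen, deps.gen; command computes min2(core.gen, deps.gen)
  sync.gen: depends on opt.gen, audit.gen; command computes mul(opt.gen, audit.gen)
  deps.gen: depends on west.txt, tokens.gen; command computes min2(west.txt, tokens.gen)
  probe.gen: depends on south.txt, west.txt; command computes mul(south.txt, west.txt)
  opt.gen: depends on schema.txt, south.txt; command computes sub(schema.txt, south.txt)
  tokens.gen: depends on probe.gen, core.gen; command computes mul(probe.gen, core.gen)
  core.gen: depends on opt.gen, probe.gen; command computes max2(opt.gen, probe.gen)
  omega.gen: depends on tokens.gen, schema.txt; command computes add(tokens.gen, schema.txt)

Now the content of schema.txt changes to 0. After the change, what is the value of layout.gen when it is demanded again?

Demanding layout.gen again yields 5.
Note the absorption at core.gen: it re-runs yet its value is the same, leaving the output's value untouched.

First demand of the output computes:
  opt.gen = sub(-9, 2) = -11
  probe.gen = mul(2, 5) = 10
  core.gen = max2(-11, 10) = 10
  tokens.gen = mul(10, 10) = 100
  deps.gen = min2(5, 100) = 5
  layout.gen = min2(10, 5) = 5

After the edit, cleaning proceeds:
  opt.gen: a read changed (schema.txt -9->0) — executes, giving -2.
  core.gen: a read changed (opt.gen -11->-2) — executes, giving 10 — identical to its old value.
  tokens.gen: dirty, but its reads are unchanged (probe.gen unchanged, core.gen unchanged); cached 100 stands.
  deps.gen: dirty, but its reads are unchanged (west.txt unchanged, tokens.gen unchanged); cached 5 stands.
  layout.gen: dirty, but its reads are unchanged (core.gen unchanged, deps.gen unchanged); cached 5 stands.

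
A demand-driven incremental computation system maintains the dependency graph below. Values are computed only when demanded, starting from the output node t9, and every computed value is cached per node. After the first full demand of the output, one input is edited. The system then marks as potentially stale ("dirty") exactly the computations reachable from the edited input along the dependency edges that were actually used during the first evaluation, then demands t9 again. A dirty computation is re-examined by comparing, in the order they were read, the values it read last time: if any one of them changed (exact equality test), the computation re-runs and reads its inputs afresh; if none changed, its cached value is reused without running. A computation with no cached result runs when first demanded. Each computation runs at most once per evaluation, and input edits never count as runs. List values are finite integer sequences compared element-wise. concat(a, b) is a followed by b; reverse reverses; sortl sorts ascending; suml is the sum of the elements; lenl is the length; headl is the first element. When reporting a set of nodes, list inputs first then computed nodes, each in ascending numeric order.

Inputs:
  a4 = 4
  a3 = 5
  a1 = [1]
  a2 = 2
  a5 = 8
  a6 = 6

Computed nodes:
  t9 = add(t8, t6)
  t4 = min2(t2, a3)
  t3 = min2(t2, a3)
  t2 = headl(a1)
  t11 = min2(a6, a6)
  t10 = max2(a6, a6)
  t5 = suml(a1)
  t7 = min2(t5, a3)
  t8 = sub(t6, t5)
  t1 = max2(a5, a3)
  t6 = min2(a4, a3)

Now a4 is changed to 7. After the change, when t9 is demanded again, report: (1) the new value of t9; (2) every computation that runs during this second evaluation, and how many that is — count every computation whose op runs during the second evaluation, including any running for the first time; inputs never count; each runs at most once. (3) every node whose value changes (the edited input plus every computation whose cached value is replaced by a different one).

New value of t9: 9.
Computations that run: t6, t8, t9 — 3 in total.
Values that change: a4, t6, t8, t9.

First evaluation (everything demanded from the output):
  t5 = suml([1]) = 1
  t6 = min2(4, 5) = 4
  t8 = sub(4, 1) = 3
  t9 = add(3, 4) = 7

Propagation after the edit:
  t6: runs — a4 4->7; result 5.
  t8: runs — t6 4->5; result 4.
  t9: runs — t8 3->4; t6 4->5; result 9.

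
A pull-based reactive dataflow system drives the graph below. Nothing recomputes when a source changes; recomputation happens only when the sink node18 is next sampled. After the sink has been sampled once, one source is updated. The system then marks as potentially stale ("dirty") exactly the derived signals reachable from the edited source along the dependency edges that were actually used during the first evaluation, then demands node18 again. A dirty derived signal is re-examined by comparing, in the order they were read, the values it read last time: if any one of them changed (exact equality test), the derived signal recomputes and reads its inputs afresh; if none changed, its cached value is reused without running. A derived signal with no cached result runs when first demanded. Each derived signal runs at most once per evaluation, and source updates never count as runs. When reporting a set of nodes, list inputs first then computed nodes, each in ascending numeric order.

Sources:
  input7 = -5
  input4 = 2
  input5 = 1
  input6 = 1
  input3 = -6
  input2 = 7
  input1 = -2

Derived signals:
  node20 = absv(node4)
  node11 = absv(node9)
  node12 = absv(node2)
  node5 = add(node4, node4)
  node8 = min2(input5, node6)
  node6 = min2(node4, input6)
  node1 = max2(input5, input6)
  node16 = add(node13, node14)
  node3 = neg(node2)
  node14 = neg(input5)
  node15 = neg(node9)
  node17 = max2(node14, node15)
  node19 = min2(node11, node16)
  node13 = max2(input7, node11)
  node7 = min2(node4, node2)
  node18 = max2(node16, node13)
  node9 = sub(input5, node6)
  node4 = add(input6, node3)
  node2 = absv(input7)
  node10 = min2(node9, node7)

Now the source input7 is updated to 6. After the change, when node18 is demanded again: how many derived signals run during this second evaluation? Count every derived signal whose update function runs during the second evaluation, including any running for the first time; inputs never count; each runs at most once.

Derived signals that run: node2, node3, node4, node6, node9, node11, node13, node16, node18 — 9 in total.

First evaluation (everything demanded from the output):
  node2 = absv(-5) = 5
  node3 = neg(5) = -5
  node4 = add(1, -5) = -4
  node6 = min2(-4, 1) = -4
  node9 = sub(1, -4) = 5
  node11 = absv(5) = 5
  node13 = max2(-5, 5) = 5
  node14 = neg(1) = -1
  node16 = add(5, -1) = 4
  node18 = max2(4, 5) = 5

Propagation after the edit:
  node2: runs — input7 -5->6; result 6.
  node3: runs — node2 5->6; result -6.
  node4: runs — node3 -5->-6; result -5.
  node6: runs — node4 -4->-5; result -5.
  node9: runs — node6 -4->-5; result 6.
  node11: runs — node9 5->6; result 6.
  node13: runs — input7 -5->6; node11 5->6; result 6.
  node16: runs — node13 5->6; result 5.
  node18: runs — node16 4->5; node13 5->6; result 6.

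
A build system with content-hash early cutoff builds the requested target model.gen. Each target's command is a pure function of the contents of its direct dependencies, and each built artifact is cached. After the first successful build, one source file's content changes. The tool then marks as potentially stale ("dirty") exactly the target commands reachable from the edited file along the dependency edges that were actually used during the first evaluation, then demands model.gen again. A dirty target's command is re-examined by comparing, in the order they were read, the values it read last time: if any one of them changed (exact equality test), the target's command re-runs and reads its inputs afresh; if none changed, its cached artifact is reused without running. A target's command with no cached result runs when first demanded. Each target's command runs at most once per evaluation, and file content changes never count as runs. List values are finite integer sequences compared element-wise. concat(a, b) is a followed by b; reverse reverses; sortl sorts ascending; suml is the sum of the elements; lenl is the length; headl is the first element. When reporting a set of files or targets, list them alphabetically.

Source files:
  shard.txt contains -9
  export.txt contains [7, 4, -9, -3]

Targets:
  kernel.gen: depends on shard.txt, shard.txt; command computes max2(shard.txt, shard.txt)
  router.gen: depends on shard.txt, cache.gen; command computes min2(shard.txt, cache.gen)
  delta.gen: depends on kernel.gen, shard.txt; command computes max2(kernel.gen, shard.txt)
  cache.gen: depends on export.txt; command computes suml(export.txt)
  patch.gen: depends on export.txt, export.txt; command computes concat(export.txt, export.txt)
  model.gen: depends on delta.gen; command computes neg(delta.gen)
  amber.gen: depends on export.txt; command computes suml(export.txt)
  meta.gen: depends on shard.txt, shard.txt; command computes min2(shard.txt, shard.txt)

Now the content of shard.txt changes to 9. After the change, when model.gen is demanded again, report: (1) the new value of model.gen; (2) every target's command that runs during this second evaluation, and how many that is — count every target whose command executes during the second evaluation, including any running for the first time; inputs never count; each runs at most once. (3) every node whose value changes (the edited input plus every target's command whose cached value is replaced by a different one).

New value of model.gen: -9.
Target commands that run: delta.gen, kernel.gen, model.gen — 3 in total.
Values that change: delta.gen, kernel.gen, model.gen, shard.txt.

First evaluation (everything demanded from the output):
  kernel.gen = max2(-9, -9) = -9
  delta.gen = max2(-9, -9) = -9
  model.gen = neg(-9) = 9

Propagation after the edit:
  kernel.gen: runs — shard.txt -9->9; shard.txt -9->9; result 9.
  delta.gen: runs — kernel.gen -9->9; shard.txt -9->9; result 9.
  model.gen: runs — delta.gen -9->9; result -9.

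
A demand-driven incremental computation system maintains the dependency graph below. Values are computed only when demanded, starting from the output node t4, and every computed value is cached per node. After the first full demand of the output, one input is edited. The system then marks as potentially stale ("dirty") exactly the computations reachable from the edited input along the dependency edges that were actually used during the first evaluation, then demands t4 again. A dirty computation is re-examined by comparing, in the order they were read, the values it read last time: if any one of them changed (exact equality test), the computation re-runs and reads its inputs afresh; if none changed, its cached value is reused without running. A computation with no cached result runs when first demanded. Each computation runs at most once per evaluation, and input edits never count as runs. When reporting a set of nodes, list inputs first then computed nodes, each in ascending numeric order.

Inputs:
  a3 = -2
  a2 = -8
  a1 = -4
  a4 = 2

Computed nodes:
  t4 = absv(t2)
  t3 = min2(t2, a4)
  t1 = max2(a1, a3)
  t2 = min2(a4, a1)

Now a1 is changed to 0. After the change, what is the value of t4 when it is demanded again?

New value of t4: 0.

First evaluation (everything demanded from the output):
  t2 = min2(2, -4) = -4
  t4 = absv(-4) = 4

Propagation after the edit:
  t2: runs — a1 -4->0; result 0.
  t4: runs — t2 -4->0; result 0.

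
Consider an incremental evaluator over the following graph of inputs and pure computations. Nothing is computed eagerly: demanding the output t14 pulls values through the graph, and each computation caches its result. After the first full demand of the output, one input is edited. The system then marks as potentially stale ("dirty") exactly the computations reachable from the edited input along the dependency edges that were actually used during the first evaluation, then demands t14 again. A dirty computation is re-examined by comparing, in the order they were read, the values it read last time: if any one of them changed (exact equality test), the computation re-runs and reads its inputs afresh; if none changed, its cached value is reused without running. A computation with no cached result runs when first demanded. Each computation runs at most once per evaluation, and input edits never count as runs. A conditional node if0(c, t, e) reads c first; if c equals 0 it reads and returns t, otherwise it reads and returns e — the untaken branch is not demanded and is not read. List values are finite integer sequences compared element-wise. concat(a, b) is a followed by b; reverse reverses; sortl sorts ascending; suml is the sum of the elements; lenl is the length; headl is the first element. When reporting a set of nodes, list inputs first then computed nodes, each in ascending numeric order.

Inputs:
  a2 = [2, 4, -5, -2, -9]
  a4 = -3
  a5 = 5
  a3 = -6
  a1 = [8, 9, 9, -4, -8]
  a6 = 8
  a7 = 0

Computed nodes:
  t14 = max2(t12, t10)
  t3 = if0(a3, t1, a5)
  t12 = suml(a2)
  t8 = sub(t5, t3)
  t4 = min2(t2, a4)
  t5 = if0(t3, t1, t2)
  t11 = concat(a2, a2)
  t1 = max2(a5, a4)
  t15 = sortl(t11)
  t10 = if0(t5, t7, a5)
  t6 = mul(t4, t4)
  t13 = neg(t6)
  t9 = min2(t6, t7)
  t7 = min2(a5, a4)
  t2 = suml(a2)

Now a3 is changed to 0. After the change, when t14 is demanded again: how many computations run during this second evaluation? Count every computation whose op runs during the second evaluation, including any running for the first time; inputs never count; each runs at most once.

Run set: t1, t3 (2 run).
The important point: the flipped condition pulls in fresh nodes; t1 runs for the first time.

Initial pass — values computed on the first demand:
  t2 = suml([2, 4, -5, -2, -9]) = -10
  t3 = if0(a3=-6 -> else branch a5) = 5
  t5 = if0(t3=5 -> else branch t2) = -10
  t10 = if0(t5=-10 -> else branch a5) = 5
  t12 = suml([2, 4, -5, -2, -9]) = -10
  t14 = max2(-10, 5) = 5

Second demand — change propagation:
  t1: newly demanded (no cache) — executes and yields 5.
  t3: re-runs because a3 -6->0; new result 5 (unchanged).
  t5: re-examined; everything it read last time is the same (t3 unchanged, t2 unchanged) — cache -10 kept, no run.
  t10: re-examined; everything it read last time is the same (t5 unchanged, a5 unchanged) — cache 5 kept, no run.
  t14: re-examined; everything it read last time is the same (t12 unchanged, t10 unchanged) — cache 5 kept, no run.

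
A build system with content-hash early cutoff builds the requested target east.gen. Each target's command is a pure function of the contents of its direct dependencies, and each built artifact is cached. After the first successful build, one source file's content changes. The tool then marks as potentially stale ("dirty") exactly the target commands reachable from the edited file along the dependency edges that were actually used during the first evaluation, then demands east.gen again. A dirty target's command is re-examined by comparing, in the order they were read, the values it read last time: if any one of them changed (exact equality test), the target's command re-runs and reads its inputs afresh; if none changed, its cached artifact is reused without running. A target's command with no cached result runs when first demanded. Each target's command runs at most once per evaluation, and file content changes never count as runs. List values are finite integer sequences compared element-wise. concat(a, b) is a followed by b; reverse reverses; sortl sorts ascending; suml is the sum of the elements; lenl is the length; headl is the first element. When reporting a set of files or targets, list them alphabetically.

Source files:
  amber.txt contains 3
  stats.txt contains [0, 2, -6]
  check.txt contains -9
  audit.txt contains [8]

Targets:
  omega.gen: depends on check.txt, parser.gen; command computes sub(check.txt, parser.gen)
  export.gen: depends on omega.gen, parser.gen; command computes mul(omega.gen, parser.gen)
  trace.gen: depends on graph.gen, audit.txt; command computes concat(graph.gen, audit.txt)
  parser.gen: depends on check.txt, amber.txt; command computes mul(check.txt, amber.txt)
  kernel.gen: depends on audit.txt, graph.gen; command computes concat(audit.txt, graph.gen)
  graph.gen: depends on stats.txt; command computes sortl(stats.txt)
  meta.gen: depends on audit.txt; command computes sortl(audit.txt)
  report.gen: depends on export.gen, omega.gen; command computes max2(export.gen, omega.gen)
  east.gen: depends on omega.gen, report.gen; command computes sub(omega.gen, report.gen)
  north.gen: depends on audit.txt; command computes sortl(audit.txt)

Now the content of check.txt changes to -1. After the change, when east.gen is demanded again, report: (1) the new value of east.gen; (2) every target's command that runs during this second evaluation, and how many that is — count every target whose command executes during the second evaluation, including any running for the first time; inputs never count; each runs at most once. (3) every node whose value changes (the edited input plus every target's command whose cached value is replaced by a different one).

New value of east.gen: 0.
Target commands that run: east.gen, export.gen, omega.gen, parser.gen, report.gen — 5 in total.
Values that change: check.txt, export.gen, omega.gen, parser.gen, report.gen.

First evaluation (everything demanded from the output):
  parser.gen = mul(-9, 3) = -27
  omega.gen = sub(-9, -27) = 18
  export.gen = mul(18, -27) = -486
  report.gen = max2(-486, 18) = 18
  east.gen = sub(18, 18) = 0

Propagation after the edit:
  parser.gen: runs — check.txt -9->-1; result -3.
  omega.gen: runs — check.txt -9->-1; parser.gen -27->-3; result 2.
  export.gen: runs — omega.gen 18->2; parser.gen -27->-3; result -6.
  report.gen: runs — export.gen -486->-6; omega.gen 18->2; result 2.
  east.gen: runs — omega.gen 18->2; report.gen 18->2; result 0 (same value as before).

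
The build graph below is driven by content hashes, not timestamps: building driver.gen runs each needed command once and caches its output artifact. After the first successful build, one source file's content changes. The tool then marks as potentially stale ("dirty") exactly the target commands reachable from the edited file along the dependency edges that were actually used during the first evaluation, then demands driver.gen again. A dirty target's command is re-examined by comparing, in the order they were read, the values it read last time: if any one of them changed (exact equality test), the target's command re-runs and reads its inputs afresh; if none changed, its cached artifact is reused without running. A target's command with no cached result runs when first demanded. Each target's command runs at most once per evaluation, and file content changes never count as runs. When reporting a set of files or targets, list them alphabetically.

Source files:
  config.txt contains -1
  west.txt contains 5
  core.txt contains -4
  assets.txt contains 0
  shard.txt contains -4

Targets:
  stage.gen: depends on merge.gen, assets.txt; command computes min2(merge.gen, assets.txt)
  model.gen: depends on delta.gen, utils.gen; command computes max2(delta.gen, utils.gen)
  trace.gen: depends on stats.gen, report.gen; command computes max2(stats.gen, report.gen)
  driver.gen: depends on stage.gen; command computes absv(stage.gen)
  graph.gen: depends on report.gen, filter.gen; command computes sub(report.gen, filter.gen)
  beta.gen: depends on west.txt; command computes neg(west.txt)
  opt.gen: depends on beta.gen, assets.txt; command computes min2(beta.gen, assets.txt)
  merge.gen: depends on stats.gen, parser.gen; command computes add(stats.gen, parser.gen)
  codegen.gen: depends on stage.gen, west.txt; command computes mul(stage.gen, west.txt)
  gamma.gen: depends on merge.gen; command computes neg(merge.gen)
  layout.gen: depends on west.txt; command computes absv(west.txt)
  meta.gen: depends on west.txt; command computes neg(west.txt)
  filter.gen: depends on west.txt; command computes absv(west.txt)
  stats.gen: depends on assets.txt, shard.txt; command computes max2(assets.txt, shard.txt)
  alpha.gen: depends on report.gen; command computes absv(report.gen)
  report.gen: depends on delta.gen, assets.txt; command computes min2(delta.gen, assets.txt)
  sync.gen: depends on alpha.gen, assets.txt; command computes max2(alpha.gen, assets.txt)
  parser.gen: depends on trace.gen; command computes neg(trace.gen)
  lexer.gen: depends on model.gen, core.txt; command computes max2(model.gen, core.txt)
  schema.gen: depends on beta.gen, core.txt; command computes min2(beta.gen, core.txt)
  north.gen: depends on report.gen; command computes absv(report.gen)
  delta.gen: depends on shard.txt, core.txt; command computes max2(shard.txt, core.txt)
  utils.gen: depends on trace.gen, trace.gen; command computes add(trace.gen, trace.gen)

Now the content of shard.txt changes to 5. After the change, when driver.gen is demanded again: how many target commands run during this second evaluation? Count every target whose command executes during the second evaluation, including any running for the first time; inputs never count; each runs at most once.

Initial pass — values computed on the first demand:
  delta.gen = max2(-4, -4) = -4
  report.gen = min2(-4, 0) = -4
  stats.gen = max2(0, -4) = 0
  trace.gen = max2(0, -4) = 0
  parser.gen = neg(0) = 0
  merge.gen = add(0, 0) = 0
  stage.gen = min2(0, 0) = 0
  driver.gen = absv(0) = 0

Second demand — change propagation:
  delta.gen: re-runs because shard.txt -4->5; new result 5.
  report.gen: re-runs because delta.gen -4->5; new result 0.
  stats.gen: re-runs because shard.txt -4->5; new result 5.
  trace.gen: re-runs because stats.gen 0->5; report.gen -4->0; new result 5.
  parser.gen: re-runs because trace.gen 0->5; new result -5.
  merge.gen: re-runs because stats.gen 0->5; parser.gen 0->-5; new result 0 (unchanged).
  stage.gen: re-examined; everything it read last time is the same (merge.gen unchanged, assets.txt unchanged) — cache 0 kept, no run.
  driver.gen: re-examined; everything it read last time is the same (stage.gen unchanged) — cache 0 kept, no run.

The important point: merge.gen recomputes to an identical value, and the output ends up unchanged.

Run set: delta.gen, merge.gen, parser.gen, report.gen, stats.gen, trace.gen (6 run).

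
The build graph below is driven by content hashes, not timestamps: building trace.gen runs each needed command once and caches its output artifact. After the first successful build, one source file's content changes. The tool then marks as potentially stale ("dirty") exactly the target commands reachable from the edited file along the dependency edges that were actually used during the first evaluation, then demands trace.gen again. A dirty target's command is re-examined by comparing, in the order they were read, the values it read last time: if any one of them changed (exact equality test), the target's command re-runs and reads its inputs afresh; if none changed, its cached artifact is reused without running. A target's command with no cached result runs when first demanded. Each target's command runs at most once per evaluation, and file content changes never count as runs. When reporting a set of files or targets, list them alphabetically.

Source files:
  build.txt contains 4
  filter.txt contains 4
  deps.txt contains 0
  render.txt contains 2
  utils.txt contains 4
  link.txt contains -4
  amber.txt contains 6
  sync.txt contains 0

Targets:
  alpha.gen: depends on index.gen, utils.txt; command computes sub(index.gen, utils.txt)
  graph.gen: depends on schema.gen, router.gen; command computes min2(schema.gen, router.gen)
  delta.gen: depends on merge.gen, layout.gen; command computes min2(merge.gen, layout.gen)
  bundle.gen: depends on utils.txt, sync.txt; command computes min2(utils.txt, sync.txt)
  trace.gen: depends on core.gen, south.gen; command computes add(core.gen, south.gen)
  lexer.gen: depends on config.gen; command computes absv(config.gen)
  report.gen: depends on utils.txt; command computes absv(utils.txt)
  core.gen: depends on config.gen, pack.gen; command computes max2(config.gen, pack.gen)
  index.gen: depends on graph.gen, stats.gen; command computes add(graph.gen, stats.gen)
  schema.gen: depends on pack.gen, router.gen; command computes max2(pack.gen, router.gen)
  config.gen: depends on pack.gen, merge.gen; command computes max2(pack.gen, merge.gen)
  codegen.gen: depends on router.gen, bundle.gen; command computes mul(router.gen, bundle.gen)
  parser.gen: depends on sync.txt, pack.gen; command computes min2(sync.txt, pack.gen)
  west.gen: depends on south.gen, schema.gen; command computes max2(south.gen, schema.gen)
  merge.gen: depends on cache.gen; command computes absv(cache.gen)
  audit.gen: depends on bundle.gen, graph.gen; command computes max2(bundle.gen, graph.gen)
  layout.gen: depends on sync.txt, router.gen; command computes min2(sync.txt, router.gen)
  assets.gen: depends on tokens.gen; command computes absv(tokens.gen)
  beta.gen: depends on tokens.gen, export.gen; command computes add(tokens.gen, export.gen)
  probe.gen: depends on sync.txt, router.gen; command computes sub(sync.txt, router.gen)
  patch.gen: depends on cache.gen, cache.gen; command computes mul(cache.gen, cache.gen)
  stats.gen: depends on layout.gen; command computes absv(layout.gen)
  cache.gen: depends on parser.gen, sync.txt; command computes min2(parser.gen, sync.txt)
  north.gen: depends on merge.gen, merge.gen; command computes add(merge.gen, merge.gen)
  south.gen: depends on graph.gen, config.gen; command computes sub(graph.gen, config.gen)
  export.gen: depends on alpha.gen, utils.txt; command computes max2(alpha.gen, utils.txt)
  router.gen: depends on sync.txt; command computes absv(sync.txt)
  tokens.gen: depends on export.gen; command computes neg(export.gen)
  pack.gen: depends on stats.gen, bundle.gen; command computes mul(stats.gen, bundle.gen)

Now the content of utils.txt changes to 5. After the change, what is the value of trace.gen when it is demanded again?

trace.gen now evaluates to 0.
The important point: bundle.gen recomputes to an identical value, and the output ends up unchanged.

Initial pass — values computed on the first demand:
  bundle.gen = min2(4, 0) = 0
  router.gen = absv(0) = 0
  layout.gen = min2(0, 0) = 0
  stats.gen = absv(0) = 0
  pack.gen = mul(0, 0) = 0
  parser.gen = min2(0, 0) = 0
  cache.gen = min2(0, 0) = 0
  merge.gen = absv(0) = 0
  config.gen = max2(0, 0) = 0
  core.gen = max2(0, 0) = 0
  schema.gen = max2(0, 0) = 0
  graph.gen = min2(0, 0) = 0
  south.gen = sub(0, 0) = 0
  trace.gen = add(0, 0) = 0

Second demand — change propagation:
  bundle.gen: re-runs because utils.txt 4->5; new result 0 (unchanged).
  pack.gen: re-examined; everything it read last time is the same (stats.gen unchanged, bundle.gen unchanged) — cache 0 kept, no run.
  parser.gen: re-examined; everything it read last time is the same (sync.txt unchanged, pack.gen unchanged) — cache 0 kept, no run.
  cache.gen: re-examined; everything it read last time is the same (parser.gen unchanged, sync.txt unchanged) — cache 0 kept, no run.
  merge.gen: re-examined; everything it read last time is the same (cache.gen unchanged) — cache 0 kept, no run.
  config.gen: re-examined; everything it read last time is the same (pack.gen unchanged, merge.gen unchanged) — cache 0 kept, no run.
  core.gen: re-examined; everything it read last time is the same (config.gen unchanged, pack.gen unchanged) — cache 0 kept, no run.
  schema.gen: re-examined; everything it read last time is the same (pack.gen unchanged, router.gen unchanged) — cache 0 kept, no run.
  graph.gen: re-examined; everything it read last time is the same (schema.gen unchanged, router.gen unchanged) — cache 0 kept, no run.
  south.gen: re-examined; everything it read last time is the same (graph.gen unchanged, config.gen unchanged) — cache 0 kept, no run.
  trace.gen: re-examined; everything it read last time is the same (core.gen unchanged, south.gen unchanged) — cache 0 kept, no run.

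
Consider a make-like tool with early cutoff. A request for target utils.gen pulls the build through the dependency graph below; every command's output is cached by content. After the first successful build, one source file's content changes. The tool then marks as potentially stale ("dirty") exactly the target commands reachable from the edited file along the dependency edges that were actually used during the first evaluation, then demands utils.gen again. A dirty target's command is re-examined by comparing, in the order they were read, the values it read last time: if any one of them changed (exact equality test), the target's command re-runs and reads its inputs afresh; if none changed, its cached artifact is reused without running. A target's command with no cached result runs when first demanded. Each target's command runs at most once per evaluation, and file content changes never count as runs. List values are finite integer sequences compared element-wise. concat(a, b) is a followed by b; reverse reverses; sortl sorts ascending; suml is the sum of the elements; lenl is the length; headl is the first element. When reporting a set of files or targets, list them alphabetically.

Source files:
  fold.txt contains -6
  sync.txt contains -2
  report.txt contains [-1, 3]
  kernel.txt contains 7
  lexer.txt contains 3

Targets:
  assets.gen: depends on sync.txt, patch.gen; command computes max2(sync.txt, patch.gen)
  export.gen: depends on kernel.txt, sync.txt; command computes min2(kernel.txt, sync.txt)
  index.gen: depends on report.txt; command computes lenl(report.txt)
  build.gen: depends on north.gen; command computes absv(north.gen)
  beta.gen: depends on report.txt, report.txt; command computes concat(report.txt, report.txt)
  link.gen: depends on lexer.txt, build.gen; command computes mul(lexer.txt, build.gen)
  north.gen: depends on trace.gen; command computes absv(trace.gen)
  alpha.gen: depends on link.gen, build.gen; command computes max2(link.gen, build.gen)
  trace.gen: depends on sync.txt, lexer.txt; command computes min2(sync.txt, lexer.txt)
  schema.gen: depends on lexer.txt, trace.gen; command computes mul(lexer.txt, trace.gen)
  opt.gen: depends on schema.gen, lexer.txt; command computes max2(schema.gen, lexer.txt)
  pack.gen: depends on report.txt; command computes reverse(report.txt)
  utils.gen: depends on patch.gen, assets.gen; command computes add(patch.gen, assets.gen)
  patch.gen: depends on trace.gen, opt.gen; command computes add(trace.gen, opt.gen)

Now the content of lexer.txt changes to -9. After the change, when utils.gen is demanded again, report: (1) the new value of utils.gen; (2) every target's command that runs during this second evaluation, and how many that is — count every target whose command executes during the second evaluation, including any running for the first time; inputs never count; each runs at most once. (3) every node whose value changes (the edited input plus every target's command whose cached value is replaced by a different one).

First demand of the output computes:
  trace.gen = min2(-2, 3) = -2
  schema.gen = mul(3, -2) = -6
  opt.gen = max2(-6, 3) = 3
  patch.gen = add(-2, 3) = 1
  assets.gen = max2(-2, 1) = 1
  utils.gen = add(1, 1) = 2

After the edit, cleaning proceeds:
  trace.gen: a read changed (lexer.txt 3->-9) — executes, giving -9.
  schema.gen: a read changed (lexer.txt 3->-9; trace.gen -2->-9) — executes, giving 81.
  opt.gen: a read changed (schema.gen -6->81; lexer.txt 3->-9) — executes, giving 81.
  patch.gen: a read changed (trace.gen -2->-9; opt.gen 3->81) — executes, giving 72.
  assets.gen: a read changed (patch.gen 1->72) — executes, giving 72.
  utils.gen: a read changed (patch.gen 1->72; assets.gen 1->72) — executes, giving 144.

Demanding utils.gen again yields 144.
6 target commands run: assets.gen, opt.gen, patch.gen, schema.gen, trace.gen, utils.gen.
The nodes whose values change: assets.gen, lexer.txt, opt.gen, patch.gen, schema.gen, trace.gen, utils.gen.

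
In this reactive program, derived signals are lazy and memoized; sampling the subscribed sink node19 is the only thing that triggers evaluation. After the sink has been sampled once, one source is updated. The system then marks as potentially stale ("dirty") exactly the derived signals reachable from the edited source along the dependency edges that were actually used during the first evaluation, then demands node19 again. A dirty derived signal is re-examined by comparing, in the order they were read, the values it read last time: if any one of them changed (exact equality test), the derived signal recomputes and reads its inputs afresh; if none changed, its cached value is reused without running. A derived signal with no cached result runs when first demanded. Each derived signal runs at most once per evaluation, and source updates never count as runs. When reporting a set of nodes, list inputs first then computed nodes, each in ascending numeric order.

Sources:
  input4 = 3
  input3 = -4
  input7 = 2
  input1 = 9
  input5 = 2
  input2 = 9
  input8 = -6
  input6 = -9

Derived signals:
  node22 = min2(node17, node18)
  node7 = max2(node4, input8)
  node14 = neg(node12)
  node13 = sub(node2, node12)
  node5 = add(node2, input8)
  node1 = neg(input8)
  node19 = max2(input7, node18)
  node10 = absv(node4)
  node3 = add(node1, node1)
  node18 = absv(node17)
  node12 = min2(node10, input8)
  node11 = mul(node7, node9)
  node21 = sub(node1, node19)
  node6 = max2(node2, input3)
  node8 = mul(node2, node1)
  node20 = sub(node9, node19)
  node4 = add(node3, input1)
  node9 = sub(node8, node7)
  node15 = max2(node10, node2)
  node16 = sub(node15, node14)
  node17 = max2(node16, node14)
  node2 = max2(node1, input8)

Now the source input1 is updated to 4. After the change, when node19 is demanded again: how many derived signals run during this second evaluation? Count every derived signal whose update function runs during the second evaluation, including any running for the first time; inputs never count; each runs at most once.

First demand of the output computes:
  node1 = neg(-6) = 6
  node2 = max2(6, -6) = 6
  node3 = add(6, 6) = 12
  node4 = add(12, 9) = 21
  node10 = absv(21) = 21
  node12 = min2(21, -6) = -6
  node14 = neg(-6) = 6
  node15 = max2(21, 6) = 21
  node16 = sub(21, 6) = 15
  node17 = max2(15, 6) = 15
  node18 = absv(15) = 15
  node19 = max2(2, 15) = 15

After the edit, cleaning proceeds:
  node4: a read changed (input1 9->4) — executes, giving 16.
  node10: a read changed (node4 21->16) — executes, giving 16.
  node12: a read changed (node10 21->16) — executes, giving -6 — identical to its old value.
  node14: dirty, but its reads are unchanged (node12 unchanged); cached 6 stands.
  node15: a read changed (node10 21->16) — executes, giving 16.
  node16: a read changed (node15 21->16) — executes, giving 10.
  node17: a read changed (node16 15->10) — executes, giving 10.
  node18: a read changed (node17 15->10) — executes, giving 10.
  node19: a read changed (node18 15->10) — executes, giving 10.

Note where the cutoff bites: node14 is checked, finds nothing changed, and keeps its cache.

8 derived signals run: node4, node10, node12, node15, node16, node17, node18, node19.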